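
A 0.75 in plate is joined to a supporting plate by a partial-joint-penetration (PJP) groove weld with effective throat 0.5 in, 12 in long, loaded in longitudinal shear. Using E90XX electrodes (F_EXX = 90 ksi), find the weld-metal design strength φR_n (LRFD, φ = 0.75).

Effective throat (given) t_e = 0.5 in.
A_we = 0.5 × 12 = 6 in².
F_nw = 0.6 F_EXX = 54 ksi.
φR_n = 0.75 × 54 × 6 = 243 kips.

φR_n ≈ 243 kips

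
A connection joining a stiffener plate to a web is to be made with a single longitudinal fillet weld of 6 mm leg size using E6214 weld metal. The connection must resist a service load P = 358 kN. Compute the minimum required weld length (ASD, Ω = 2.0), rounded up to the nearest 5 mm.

E62XX → F_EXX = 620 MPa.
Throat t_e = 0.707 × 6 = 4.242 mm.
r_n/Ω = (0.6 × 620 × 4.242) / 2.0 = 789 N/mm = 0.789 kN/mm.
L_req = P / (r_n/Ω) = 358 / 0.789 = 453.7 mm total.
Round up → use L = 455 mm.

L = 455 mm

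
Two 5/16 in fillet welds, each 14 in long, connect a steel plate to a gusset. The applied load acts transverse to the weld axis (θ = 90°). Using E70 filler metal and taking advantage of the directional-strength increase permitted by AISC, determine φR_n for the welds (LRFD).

E70XX → F_EXX = 70 ksi.
t_e = 0.707 × 0.3125 = 0.2209 in; A_we = 0.2209 × 28 = 6.186 in².
Directional factor: 1.0 + 0.5 sin^1.5(90°) = 1.5.
F_nw = 0.6 × 70 × 1.5 = 63 ksi.
φR_n = 0.75 × 63 × 6.186 = 292.3 kips.

φR_n ≈ 292 kips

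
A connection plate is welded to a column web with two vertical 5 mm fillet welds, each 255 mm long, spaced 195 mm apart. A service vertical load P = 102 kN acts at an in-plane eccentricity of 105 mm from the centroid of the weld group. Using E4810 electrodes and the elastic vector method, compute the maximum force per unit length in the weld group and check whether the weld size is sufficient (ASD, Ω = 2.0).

E48XX → F_EXX = 480 MPa.
Total weld length L_w = 510 mm. Treat welds as unit-width lines.
Polar moment about centroid: J = 2[d³/12 + d(b/2)²] = 2[255³/12 + 255×97.5²] = 7612000 mm³.
Direct shear f_v = P/L_w = 102×10³ / 510 = 200 N/mm (vertical).
Torsion M = P·e = 102×10³ × 105 = 10710000 N·mm.
Critical point at (x, y) = (97.5, 127.5) from centroid. f_tx = M·y/J = 179.4 N/mm; f_ty = M·x/J = 137.2 N/mm.
Resultant f_max = √[f_tx² + (f_v + f_ty)²] = √[179.4² + (200 + 137.2)²] = 381.9 N/mm.
Capacity per unit length: r_n/Ω = (1/2.0) × 0.6 × 480 × (0.707 × 5) = 509 N/mm.
381.9 ≤ 509 → adequate.

f_max ≈ 382 N/mm; adequate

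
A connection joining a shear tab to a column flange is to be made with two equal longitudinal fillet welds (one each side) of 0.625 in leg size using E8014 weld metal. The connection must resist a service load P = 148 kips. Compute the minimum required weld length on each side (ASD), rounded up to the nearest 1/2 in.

E80XX → F_EXX = 80 ksi.
Throat t_e = 0.707 × 0.625 = 0.4419 in.
r_n/Ω = (0.6 × 80 × 0.4419) / 2.0 = 10.6 kip/in.
L_req = P / (r_n/Ω) = 148 / 10.6 = 13.96 in total.
Per side: 13.96 / 2 = 6.978 in.
Round up → use L = 7 in on each side.

L = 7 in on each side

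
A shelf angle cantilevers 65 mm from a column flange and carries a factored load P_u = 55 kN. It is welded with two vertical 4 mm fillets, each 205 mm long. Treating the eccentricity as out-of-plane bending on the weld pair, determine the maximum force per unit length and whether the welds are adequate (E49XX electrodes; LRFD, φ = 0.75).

f_max ≈ 288 N/mm; adequate

E49XX → F_EXX = 490 MPa.
L_w = 2 × 205 = 410 mm; section modulus (unit throat) S = 2 × L²/6 = 14010 mm².
Direct shear f_v = P/L_w = 55×10³/410 = 134.1 N/mm.
Moment M = P × e = 55×10³ × 65 = 3575000 N·mm; bending f_b = M/S = 255.2 N/mm.
f_max = √(f_v² + f_b²) = √(134.1² + 255.2²) = 288.3 N/mm.
φr_n = 0.75 × 0.6 × 490 × (0.707 × 4) = 623.6 N/mm → adequate.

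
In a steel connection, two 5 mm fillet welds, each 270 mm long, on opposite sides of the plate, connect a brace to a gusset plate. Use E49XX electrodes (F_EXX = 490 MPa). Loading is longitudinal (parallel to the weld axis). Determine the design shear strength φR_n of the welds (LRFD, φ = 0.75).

φR_n ≈ 421 kN

Effective throat t_e = 0.707 × 5 = 3.535 mm.
Total length L = 540 mm; A_we = 3.535 × 540 = 1909 mm².
F_nw = 0.6 F_EXX = 0.6 × 490 = 294 MPa.
φR_n = 0.75 × 294 × 1909 × 10⁻³ = 420.9 kN.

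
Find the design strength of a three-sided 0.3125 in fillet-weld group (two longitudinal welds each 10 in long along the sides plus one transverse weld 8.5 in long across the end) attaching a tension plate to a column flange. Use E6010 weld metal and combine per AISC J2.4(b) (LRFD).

E60XX → F_EXX = 60 ksi.
t_e = 0.707 × 0.3125 = 0.2209 in.
R_nwl = 0.6 × 60 × 0.2209 × 20 = 159.1 kip (longitudinal, 2 welds).
R_nwt = 0.6 × 60 × 0.2209 × 8.5 = 67.61 kip (transverse, base value).
(i) R_nwl + R_nwt = 226.7 kip; (ii) 0.85 R_nwl + 1.5 R_nwt = 236.6 kip.
R_n = max = 236.6 kip [governs: (ii)]; φR_n = 177.5 kip.

φR_n ≈ 177 kip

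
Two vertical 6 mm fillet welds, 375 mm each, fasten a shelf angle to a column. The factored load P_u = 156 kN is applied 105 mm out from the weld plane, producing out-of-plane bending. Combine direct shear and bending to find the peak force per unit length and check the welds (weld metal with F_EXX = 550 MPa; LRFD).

L_w = 2 × 375 = 750 mm; section modulus (unit throat) S = 2 × L²/6 = 46880 mm².
Direct shear f_v = P/L_w = 156×10³/750 = 208 N/mm.
Moment M = P × e = 156×10³ × 105 = 16380000 N·mm; bending f_b = M/S = 349.4 N/mm.
f_max = √(f_v² + f_b²) = √(208² + 349.4²) = 406.7 N/mm.
φr_n = 0.75 × 0.6 × 550 × (0.707 × 6) = 1050 N/mm → adequate.

f_max ≈ 407 N/mm; adequate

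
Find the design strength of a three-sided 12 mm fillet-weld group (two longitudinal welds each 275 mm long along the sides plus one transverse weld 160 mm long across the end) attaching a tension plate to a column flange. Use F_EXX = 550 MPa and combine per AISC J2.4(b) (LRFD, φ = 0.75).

t_e = 0.707 × 12 = 8.484 mm.
R_nwl = 0.6 × 550 × 8.484 × 550 × 10⁻³ = 1540 kN (longitudinal, 2 welds).
R_nwt = 0.6 × 550 × 8.484 × 160 × 10⁻³ = 448 kN (transverse, base value).
(i) R_nwl + R_nwt = 1988 kN; (ii) 0.85 R_nwl + 1.5 R_nwt = 1981 kN.
R_n = max = 1988 kN [governs: (i)]; φR_n = 1491 kN.

φR_n ≈ 1490 kN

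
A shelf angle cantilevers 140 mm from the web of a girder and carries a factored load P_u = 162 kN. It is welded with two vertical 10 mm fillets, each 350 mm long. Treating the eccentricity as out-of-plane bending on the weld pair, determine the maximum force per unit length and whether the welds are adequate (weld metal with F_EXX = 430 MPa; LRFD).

L_w = 2 × 350 = 700 mm; section modulus (unit throat) S = 2 × L²/6 = 40830 mm².
Direct shear f_v = P/L_w = 162×10³/700 = 231.4 N/mm.
Moment M = P × e = 162×10³ × 140 = 22680000 N·mm; bending f_b = M/S = 555.4 N/mm.
f_max = √(f_v² + f_b²) = √(231.4² + 555.4²) = 601.7 N/mm.
φr_n = 0.75 × 0.6 × 430 × (0.707 × 10) = 1368 N/mm → adequate.

f_max ≈ 602 N/mm; adequate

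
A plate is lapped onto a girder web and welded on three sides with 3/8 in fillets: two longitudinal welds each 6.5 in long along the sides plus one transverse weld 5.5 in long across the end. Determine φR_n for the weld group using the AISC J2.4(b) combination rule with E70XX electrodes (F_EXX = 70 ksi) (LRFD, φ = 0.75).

t_e = 0.707 × 0.375 = 0.2651 in.
R_nwl = 0.6 × 70 × 0.2651 × 13 = 144.8 kip (longitudinal, 2 welds).
R_nwt = 0.6 × 70 × 0.2651 × 5.5 = 61.24 kip (transverse, base value).
(i) R_nwl + R_nwt = 206 kip; (ii) 0.85 R_nwl + 1.5 R_nwt = 214.9 kip.
R_n = max = 214.9 kip [governs: (ii)]; φR_n = 161.2 kip.

φR_n ≈ 161 kip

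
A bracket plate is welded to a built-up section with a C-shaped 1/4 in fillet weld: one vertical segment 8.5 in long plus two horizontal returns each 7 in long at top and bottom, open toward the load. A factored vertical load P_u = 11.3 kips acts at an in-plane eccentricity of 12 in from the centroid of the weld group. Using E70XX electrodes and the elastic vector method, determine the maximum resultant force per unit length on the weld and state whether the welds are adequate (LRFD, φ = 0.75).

E70XX → F_EXX = 70 ksi.
Total weld length L_w = 22.5 in. Treat welds as unit-width lines.
Centroid: x̄ = 2×7×3.5 / 22.5 = 2.178 in from the vertical weld.
Polar moment about centroid: J = I_x + I_y = [8.5³/12 + 2×7×4.25²] + [8.5×2.178² + 2(7³/12 + 7×1.322²)] = 426 in³.
Direct shear f_v = P/L_w = 11.3 / 22.5 = 0.5022 kip/in (vertical).
Torsion M = P·e = 11.3 × 12 = 135.6 kip·in.
Critical point at (x, y) = (4.822, 4.25) from centroid. f_tx = M·y/J = 1.353 kip/in; f_ty = M·x/J = 1.535 kip/in.
Resultant f_max = √[f_tx² + (f_v + f_ty)²] = √[1.353² + (0.5022 + 1.535)²] = 2.445 kip/in.
Capacity per unit length: φr_n = 0.75 × 0.6 × 70 × (0.707 × 0.25) = 5.568 kip/in.
2.445 ≤ 5.568 → adequate.

f_max ≈ 2.45 kip/in; adequate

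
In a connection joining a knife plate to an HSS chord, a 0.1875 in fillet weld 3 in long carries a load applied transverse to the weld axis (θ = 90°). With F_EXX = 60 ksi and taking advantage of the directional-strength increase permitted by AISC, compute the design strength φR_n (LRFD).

t_e = 0.707 × 0.1875 = 0.1326 in; A_we = 0.1326 × 3 = 0.3977 in².
Directional factor: 1.0 + 0.5 sin^1.5(90°) = 1.5.
F_nw = 0.6 × 60 × 1.5 = 54 ksi.
φR_n = 0.75 × 54 × 0.3977 = 16.11 kips.

φR_n ≈ 16.1 kips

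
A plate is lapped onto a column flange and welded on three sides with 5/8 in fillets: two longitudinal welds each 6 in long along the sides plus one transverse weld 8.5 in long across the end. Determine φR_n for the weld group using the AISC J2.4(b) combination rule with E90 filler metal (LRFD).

E90XX → F_EXX = 90 ksi.
t_e = 0.707 × 0.625 = 0.4419 in.
R_nwl = 0.6 × 90 × 0.4419 × 12 = 286.3 kip (longitudinal, 2 welds).
R_nwt = 0.6 × 90 × 0.4419 × 8.5 = 202.8 kip (transverse, base value).
(i) R_nwl + R_nwt = 489.2 kip; (ii) 0.85 R_nwl + 1.5 R_nwt = 547.6 kip.
R_n = max = 547.6 kip [governs: (ii)]; φR_n = 410.7 kip.

φR_n ≈ 411 kip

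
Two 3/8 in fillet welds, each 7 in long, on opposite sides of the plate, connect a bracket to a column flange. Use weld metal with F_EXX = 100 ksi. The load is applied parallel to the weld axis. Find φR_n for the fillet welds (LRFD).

φR_n ≈ 167 kip

Effective throat t_e = 0.707 × 0.375 = 0.2651 in.
Total length L = 14 in; A_we = 0.2651 × 14 = 3.712 in².
F_nw = 0.6 F_EXX = 0.6 × 100 = 60 ksi.
φR_n = 0.75 × 60 × 3.712 = 167 kip.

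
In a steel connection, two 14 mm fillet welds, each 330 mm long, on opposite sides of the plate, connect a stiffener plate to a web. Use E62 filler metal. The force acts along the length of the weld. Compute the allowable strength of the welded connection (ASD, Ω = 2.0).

E62XX → F_EXX = 620 MPa.
Effective throat t_e = 0.707 × 14 = 9.898 mm.
Total length L = 660 mm; A_we = 9.898 × 660 = 6533 mm².
F_nw = 0.6 F_EXX = 0.6 × 620 = 372 MPa.
R_n = 372 × 6533 × 10⁻³ = 2430 kN; R_n/Ω = 2430/2.0 = 1215 kN.

R_n/Ω ≈ 1220 kN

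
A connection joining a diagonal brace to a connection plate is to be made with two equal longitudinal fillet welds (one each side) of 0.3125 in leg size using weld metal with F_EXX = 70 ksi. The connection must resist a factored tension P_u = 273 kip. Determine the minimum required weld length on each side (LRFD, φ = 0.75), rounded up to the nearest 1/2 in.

Throat t_e = 0.707 × 0.3125 = 0.2209 in.
φr_n = 0.75 × 0.6 × 70 × 0.2209 = 6.96 kip/in.
L_req = P_u / φr_n = 273 / 6.96 = 39.23 in total.
Per side: 39.23 / 2 = 19.61 in.
Round up → use L = 20 in on each side.

L = 20 in on each side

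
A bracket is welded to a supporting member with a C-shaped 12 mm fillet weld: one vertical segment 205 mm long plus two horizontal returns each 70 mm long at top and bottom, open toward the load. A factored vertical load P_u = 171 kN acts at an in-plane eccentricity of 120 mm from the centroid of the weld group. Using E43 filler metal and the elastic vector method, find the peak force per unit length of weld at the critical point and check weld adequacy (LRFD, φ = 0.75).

E43XX → F_EXX = 430 MPa.
Total weld length L_w = 345 mm. Treat welds as unit-width lines.
Centroid: x̄ = 2×70×35 / 345 = 14.2 mm from the vertical weld.
Polar moment about centroid: J = I_x + I_y = [205³/12 + 2×70×102.5²] + [205×14.2² + 2(70³/12 + 70×20.8²)] = 2348000 mm³.
Direct shear f_v = P/L_w = 171×10³ / 345 = 495.7 N/mm (vertical).
Torsion M = P·e = 171×10³ × 120 = 20520000 N·mm.
Critical point at (x, y) = (55.8, 102.5) from centroid. f_tx = M·y/J = 895.8 N/mm; f_ty = M·x/J = 487.7 N/mm.
Resultant f_max = √[f_tx² + (f_v + f_ty)²] = √[895.8² + (495.7 + 487.7)²] = 1330 N/mm.
Capacity per unit length: φr_n = 0.75 × 0.6 × 430 × (0.707 × 12) = 1642 N/mm.
1330 ≤ 1642 → adequate.

f_max ≈ 1330 N/mm; adequate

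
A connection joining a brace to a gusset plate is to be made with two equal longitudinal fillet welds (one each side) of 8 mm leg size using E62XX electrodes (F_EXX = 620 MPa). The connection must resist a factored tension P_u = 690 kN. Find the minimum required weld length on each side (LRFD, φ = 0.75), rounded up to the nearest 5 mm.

Throat t_e = 0.707 × 8 = 5.656 mm.
φr_n = 0.75 × 0.6 × 620 × 5.656 × 10⁻³ = 1.578 kN/mm.
L_req = P_u / φr_n = 690 / 1.578 = 437.3 mm total.
Per side: 437.3 / 2 = 218.6 mm.
Round up → use L = 220 mm on each side.

L = 220 mm on each side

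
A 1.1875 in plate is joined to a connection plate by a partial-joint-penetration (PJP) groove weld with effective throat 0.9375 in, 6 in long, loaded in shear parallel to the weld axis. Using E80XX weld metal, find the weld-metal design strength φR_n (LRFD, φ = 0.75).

E80XX → F_EXX = 80 ksi.
Effective throat (given) t_e = 0.9375 in.
A_we = 0.9375 × 6 = 5.625 in².
F_nw = 0.6 F_EXX = 48 ksi.
φR_n = 0.75 × 48 × 5.625 = 202.5 kip.

φR_n ≈ 202 kip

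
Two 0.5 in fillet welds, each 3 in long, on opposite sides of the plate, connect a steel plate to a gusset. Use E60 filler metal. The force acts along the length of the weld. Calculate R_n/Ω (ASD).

E60XX → F_EXX = 60 ksi.
Effective throat t_e = 0.707 × 0.5 = 0.3535 in.
Total length L = 6 in; A_we = 0.3535 × 6 = 2.121 in².
F_nw = 0.6 F_EXX = 0.6 × 60 = 36 ksi.
R_n = 36 × 2.121 = 76.36 kip; R_n/Ω = 76.36/2.0 = 38.18 kip.

R_n/Ω ≈ 38.2 kip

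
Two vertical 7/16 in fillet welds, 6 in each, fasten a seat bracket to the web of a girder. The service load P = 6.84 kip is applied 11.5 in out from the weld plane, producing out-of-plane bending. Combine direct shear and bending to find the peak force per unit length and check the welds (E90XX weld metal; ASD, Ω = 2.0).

f_max ≈ 6.58 kip/in; adequate

E90XX → F_EXX = 90 ksi.
L_w = 2 × 6 = 12 in; section modulus (unit throat) S = 2 × L²/6 = 12 in².
Direct shear f_v = P/L_w = 6.84/12 = 0.57 kip/in.
Moment M = P × e = 6.84 × 11.5 = 78.66 kip·in; bending f_b = M/S = 6.555 kip/in.
f_max = √(f_v² + f_b²) = √(0.57² + 6.555²) = 6.58 kip/in.
r_n/Ω = (1/2.0) × 0.6 × 90 × (0.707 × 0.4375) = 8.351 kip/in → adequate.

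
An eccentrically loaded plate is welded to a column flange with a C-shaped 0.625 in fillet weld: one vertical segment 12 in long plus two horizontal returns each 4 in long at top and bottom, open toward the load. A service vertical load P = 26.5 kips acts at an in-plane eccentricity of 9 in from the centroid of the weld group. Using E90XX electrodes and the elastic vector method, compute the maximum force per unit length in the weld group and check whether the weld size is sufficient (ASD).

f_max ≈ 4.3 kip/in; adequate

E90XX → F_EXX = 90 ksi.
Total weld length L_w = 20 in. Treat welds as unit-width lines.
Centroid: x̄ = 2×4×2 / 20 = 0.8 in from the vertical weld.
Polar moment about centroid: J = I_x + I_y = [12³/12 + 2×4×6²] + [12×0.8² + 2(4³/12 + 4×1.2²)] = 461.9 in³.
Direct shear f_v = P/L_w = 26.5 / 20 = 1.325 kip/in (vertical).
Torsion M = P·e = 26.5 × 9 = 238.5 kip·in.
Critical point at (x, y) = (3.2, 6) from centroid. f_tx = M·y/J = 3.098 kip/in; f_ty = M·x/J = 1.652 kip/in.
Resultant f_max = √[f_tx² + (f_v + f_ty)²] = √[3.098² + (1.325 + 1.652)²] = 4.297 kip/in.
Capacity per unit length: r_n/Ω = (1/2.0) × 0.6 × 90 × (0.707 × 0.625) = 11.93 kip/in.
4.297 ≤ 11.93 → adequate.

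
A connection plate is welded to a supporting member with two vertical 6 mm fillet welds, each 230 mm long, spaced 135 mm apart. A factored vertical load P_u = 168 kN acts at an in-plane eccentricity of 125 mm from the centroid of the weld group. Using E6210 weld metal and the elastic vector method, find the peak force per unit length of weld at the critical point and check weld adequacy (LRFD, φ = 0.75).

f_max ≈ 920 N/mm; adequate

E62XX → F_EXX = 620 MPa.
Total weld length L_w = 460 mm. Treat welds as unit-width lines.
Polar moment about centroid: J = 2[d³/12 + d(b/2)²] = 2[230³/12 + 230×67.5²] = 4124000 mm³.
Direct shear f_v = P/L_w = 168×10³ / 460 = 365.2 N/mm (vertical).
Torsion M = P·e = 168×10³ × 125 = 21000000 N·mm.
Critical point at (x, y) = (67.5, 115) from centroid. f_tx = M·y/J = 585.6 N/mm; f_ty = M·x/J = 343.7 N/mm.
Resultant f_max = √[f_tx² + (f_v + f_ty)²] = √[585.6² + (365.2 + 343.7)²] = 919.6 N/mm.
Capacity per unit length: φr_n = 0.75 × 0.6 × 620 × (0.707 × 6) = 1184 N/mm.
919.6 ≤ 1184 → adequate.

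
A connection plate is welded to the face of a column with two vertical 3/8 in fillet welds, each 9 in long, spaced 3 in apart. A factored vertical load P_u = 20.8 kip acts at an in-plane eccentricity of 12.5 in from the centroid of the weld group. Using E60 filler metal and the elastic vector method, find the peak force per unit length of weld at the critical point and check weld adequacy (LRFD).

E60XX → F_EXX = 60 ksi.
Total weld length L_w = 18 in. Treat welds as unit-width lines.
Polar moment about centroid: J = 2[d³/12 + d(b/2)²] = 2[9³/12 + 9×1.5²] = 162 in³.
Direct shear f_v = P/L_w = 20.8 / 18 = 1.156 kip/in (vertical).
Torsion M = P·e = 20.8 × 12.5 = 260 kip·in.
Critical point at (x, y) = (1.5, 4.5) from centroid. f_tx = M·y/J = 7.222 kip/in; f_ty = M·x/J = 2.407 kip/in.
Resultant f_max = √[f_tx² + (f_v + f_ty)²] = √[7.222² + (1.156 + 2.407)²] = 8.053 kip/in.
Capacity per unit length: φr_n = 0.75 × 0.6 × 60 × (0.707 × 0.375) = 7.158 kip/in.
8.053 > 7.158 → NOT adequate.

f_max ≈ 8.05 kip/in; NOT adequate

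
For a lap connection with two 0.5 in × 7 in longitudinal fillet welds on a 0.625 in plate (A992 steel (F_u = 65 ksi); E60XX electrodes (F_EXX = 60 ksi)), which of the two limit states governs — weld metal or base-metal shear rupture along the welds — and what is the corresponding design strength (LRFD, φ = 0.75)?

φR_n ≈ 134 kips (weld metal governs)

t_e = 0.707 × 0.5 = 0.3535 in; L = 14 in.
Weld metal: φR_n = 0.75 × 0.6 × 60 × 0.3535 × 14 = 133.6 kips.
Base metal (shear rupture): φR_n = 0.75 × 0.6 × 65 × 0.625 × 14 = 255.9 kips.
Governing: weld metal.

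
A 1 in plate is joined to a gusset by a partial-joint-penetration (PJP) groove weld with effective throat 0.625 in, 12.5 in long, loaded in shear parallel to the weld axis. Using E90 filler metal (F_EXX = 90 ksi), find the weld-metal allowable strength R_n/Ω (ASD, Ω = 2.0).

Effective throat (given) t_e = 0.625 in.
A_we = 0.625 × 12.5 = 7.812 in².
F_nw = 0.6 F_EXX = 54 ksi.
R_n/Ω = (54 × 7.812) / 2.0 = 210.9 kip.

R_n/Ω ≈ 211 kip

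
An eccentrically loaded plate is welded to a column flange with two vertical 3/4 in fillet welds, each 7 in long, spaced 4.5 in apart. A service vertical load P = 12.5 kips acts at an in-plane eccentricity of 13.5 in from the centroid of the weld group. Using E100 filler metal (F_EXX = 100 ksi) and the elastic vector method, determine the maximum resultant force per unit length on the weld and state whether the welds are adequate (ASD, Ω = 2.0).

f_max ≈ 6.01 kip/in; adequate

Total weld length L_w = 14 in. Treat welds as unit-width lines.
Polar moment about centroid: J = 2[d³/12 + d(b/2)²] = 2[7³/12 + 7×2.25²] = 128 in³.
Direct shear f_v = P/L_w = 12.5 / 14 = 0.8929 kip/in (vertical).
Torsion M = P·e = 12.5 × 13.5 = 168.75 kip·in.
Critical point at (x, y) = (2.25, 3.5) from centroid. f_tx = M·y/J = 4.613 kip/in; f_ty = M·x/J = 2.965 kip/in.
Resultant f_max = √[f_tx² + (f_v + f_ty)²] = √[4.613² + (0.8929 + 2.965)²] = 6.014 kip/in.
Capacity per unit length: r_n/Ω = (1/2.0) × 0.6 × 100 × (0.707 × 0.75) = 15.91 kip/in.
6.014 ≤ 15.91 → adequate.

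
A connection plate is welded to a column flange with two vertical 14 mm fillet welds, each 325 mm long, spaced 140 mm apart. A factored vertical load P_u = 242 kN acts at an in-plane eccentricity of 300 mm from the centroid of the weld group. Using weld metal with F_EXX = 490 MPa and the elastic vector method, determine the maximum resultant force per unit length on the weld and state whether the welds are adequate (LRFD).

f_max ≈ 1630 N/mm; adequate

Total weld length L_w = 650 mm. Treat welds as unit-width lines.
Polar moment about centroid: J = 2[d³/12 + d(b/2)²] = 2[325³/12 + 325×70²] = 8906000 mm³.
Direct shear f_v = P/L_w = 242×10³ / 650 = 372.3 N/mm (vertical).
Torsion M = P·e = 242×10³ × 300 = 72600000 N·mm.
Critical point at (x, y) = (70, 162.5) from centroid. f_tx = M·y/J = 1325 N/mm; f_ty = M·x/J = 570.6 N/mm.
Resultant f_max = √[f_tx² + (f_v + f_ty)²] = √[1325² + (372.3 + 570.6)²] = 1626 N/mm.
Capacity per unit length: φr_n = 0.75 × 0.6 × 490 × (0.707 × 14) = 2183 N/mm.
1626 ≤ 2183 → adequate.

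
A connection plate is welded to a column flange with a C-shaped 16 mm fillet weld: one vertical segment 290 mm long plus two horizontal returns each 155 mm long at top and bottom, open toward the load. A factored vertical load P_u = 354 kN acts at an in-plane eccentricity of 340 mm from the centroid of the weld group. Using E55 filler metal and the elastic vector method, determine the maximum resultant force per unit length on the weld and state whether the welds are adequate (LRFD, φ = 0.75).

f_max ≈ 2620 N/mm; adequate

E55XX → F_EXX = 550 MPa.
Total weld length L_w = 600 mm. Treat welds as unit-width lines.
Centroid: x̄ = 2×155×77.5 / 600 = 40.04 mm from the vertical weld.
Polar moment about centroid: J = I_x + I_y = [290³/12 + 2×155×145²] + [290×40.04² + 2(155³/12 + 155×37.46²)] = 10070000 mm³.
Direct shear f_v = P/L_w = 354×10³ / 600 = 590 N/mm (vertical).
Torsion M = P·e = 354×10³ × 340 = 120360000 N·mm.
Critical point at (x, y) = (115, 145) from centroid. f_tx = M·y/J = 1733 N/mm; f_ty = M·x/J = 1374 N/mm.
Resultant f_max = √[f_tx² + (f_v + f_ty)²] = √[1733² + (590 + 1374)²] = 2619 N/mm.
Capacity per unit length: φr_n = 0.75 × 0.6 × 550 × (0.707 × 16) = 2800 N/mm.
2619 ≤ 2800 → adequate.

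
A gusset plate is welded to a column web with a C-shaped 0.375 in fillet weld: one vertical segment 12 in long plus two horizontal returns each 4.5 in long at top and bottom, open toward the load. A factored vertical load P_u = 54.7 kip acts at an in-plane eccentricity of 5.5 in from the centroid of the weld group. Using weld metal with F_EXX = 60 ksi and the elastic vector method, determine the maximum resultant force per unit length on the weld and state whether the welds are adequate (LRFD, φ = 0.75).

Total weld length L_w = 21 in. Treat welds as unit-width lines.
Centroid: x̄ = 2×4.5×2.25 / 21 = 0.9643 in from the vertical weld.
Polar moment about centroid: J = I_x + I_y = [12³/12 + 2×4.5×6²] + [12×0.9643² + 2(4.5³/12 + 4.5×1.286²)] = 509.2 in³.
Direct shear f_v = P/L_w = 54.7 / 21 = 2.605 kip/in (vertical).
Torsion M = P·e = 54.7 × 5.5 = 300.85 kip·in.
Critical point at (x, y) = (3.536, 6) from centroid. f_tx = M·y/J = 3.545 kip/in; f_ty = M·x/J = 2.089 kip/in.
Resultant f_max = √[f_tx² + (f_v + f_ty)²] = √[3.545² + (2.605 + 2.089)²] = 5.882 kip/in.
Capacity per unit length: φr_n = 0.75 × 0.6 × 60 × (0.707 × 0.375) = 7.158 kip/in.
5.882 ≤ 7.158 → adequate.

f_max ≈ 5.88 kip/in; adequate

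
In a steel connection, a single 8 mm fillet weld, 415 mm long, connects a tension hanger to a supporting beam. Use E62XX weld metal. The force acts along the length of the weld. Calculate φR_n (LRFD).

E62XX → F_EXX = 620 MPa.
Effective throat t_e = 0.707 × 8 = 5.656 mm.
Total length L = 415 mm; A_we = 5.656 × 415 = 2347 mm².
F_nw = 0.6 F_EXX = 0.6 × 620 = 372 MPa.
φR_n = 0.75 × 372 × 2347 × 10⁻³ = 654.9 kN.

φR_n ≈ 655 kN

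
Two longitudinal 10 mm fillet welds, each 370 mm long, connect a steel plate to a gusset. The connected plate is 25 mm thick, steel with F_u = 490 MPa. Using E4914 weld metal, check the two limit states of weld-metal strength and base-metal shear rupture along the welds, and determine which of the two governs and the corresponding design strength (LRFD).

φR_n ≈ 1150 kN (weld metal governs)

E49XX → F_EXX = 490 MPa.
t_e = 0.707 × 10 = 7.07 mm; L = 740 mm.
Weld metal: φR_n = 0.75 × 0.6 × 490 × 7.07 × 740 × 10⁻³ = 1154 kN.
Base metal (shear rupture): φR_n = 0.75 × 0.6 × 490 × 25 × 740 × 10⁻³ = 4079 kN.
Governing: weld metal.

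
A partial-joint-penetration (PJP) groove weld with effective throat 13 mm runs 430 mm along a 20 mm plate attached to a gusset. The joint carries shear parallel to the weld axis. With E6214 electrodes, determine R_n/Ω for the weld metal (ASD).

E62XX → F_EXX = 620 MPa.
Effective throat (given) t_e = 13 mm.
A_we = 13 × 430 = 5590 mm².
F_nw = 0.6 F_EXX = 372 MPa.
R_n/Ω = (372 × 5590) / 2.0 × 10⁻³ = 1040 kN.

R_n/Ω ≈ 1040 kN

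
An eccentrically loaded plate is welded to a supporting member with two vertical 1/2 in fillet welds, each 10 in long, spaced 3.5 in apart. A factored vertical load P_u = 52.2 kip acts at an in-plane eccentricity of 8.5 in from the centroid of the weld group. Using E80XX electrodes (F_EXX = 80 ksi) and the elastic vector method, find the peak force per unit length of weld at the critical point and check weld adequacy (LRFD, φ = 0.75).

f_max ≈ 11.4 kip/in; adequate

Total weld length L_w = 20 in. Treat welds as unit-width lines.
Polar moment about centroid: J = 2[d³/12 + d(b/2)²] = 2[10³/12 + 10×1.75²] = 227.9 in³.
Direct shear f_v = P/L_w = 52.2 / 20 = 2.61 kip/in (vertical).
Torsion M = P·e = 52.2 × 8.5 = 443.7 kip·in.
Critical point at (x, y) = (1.75, 5) from centroid. f_tx = M·y/J = 9.734 kip/in; f_ty = M·x/J = 3.407 kip/in.
Resultant f_max = √[f_tx² + (f_v + f_ty)²] = √[9.734² + (2.61 + 3.407)²] = 11.44 kip/in.
Capacity per unit length: φr_n = 0.75 × 0.6 × 80 × (0.707 × 0.5) = 12.73 kip/in.
11.44 ≤ 12.73 → adequate.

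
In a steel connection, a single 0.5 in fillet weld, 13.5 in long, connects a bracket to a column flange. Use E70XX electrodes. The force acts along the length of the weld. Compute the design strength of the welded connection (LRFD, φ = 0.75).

E70XX → F_EXX = 70 ksi.
Effective throat t_e = 0.707 × 0.5 = 0.3535 in.
Total length L = 13.5 in; A_we = 0.3535 × 13.5 = 4.772 in².
F_nw = 0.6 F_EXX = 0.6 × 70 = 42 ksi.
φR_n = 0.75 × 42 × 4.772 = 150.3 kip.

φR_n ≈ 150 kip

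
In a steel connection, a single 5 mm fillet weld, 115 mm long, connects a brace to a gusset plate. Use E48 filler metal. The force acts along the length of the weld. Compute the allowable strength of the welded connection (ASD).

E48XX → F_EXX = 480 MPa.
Effective throat t_e = 0.707 × 5 = 3.535 mm.
Total length L = 115 mm; A_we = 3.535 × 115 = 406.5 mm².
F_nw = 0.6 F_EXX = 0.6 × 480 = 288 MPa.
R_n = 288 × 406.5 × 10⁻³ = 117.1 kN; R_n/Ω = 117.1/2.0 = 58.54 kN.

R_n/Ω ≈ 58.5 kN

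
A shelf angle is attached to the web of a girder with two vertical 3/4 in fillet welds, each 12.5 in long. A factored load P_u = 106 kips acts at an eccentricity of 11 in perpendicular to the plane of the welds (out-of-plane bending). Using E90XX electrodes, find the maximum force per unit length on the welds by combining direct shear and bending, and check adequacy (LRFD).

E90XX → F_EXX = 90 ksi.
L_w = 2 × 12.5 = 25 in; section modulus (unit throat) S = 2 × L²/6 = 52.08 in².
Direct shear f_v = P/L_w = 106/25 = 4.24 kip/in.
Moment M = P × e = 106 × 11 = 1166 kip·in; bending f_b = M/S = 22.39 kip/in.
f_max = √(f_v² + f_b²) = √(4.24² + 22.39²) = 22.79 kip/in.
φr_n = 0.75 × 0.6 × 90 × (0.707 × 0.75) = 21.48 kip/in → NOT adequate.

f_max ≈ 22.8 kip/in; NOT adequate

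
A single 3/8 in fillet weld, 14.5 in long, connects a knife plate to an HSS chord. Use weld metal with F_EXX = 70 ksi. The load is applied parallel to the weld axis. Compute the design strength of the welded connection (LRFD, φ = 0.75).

Effective throat t_e = 0.707 × 0.375 = 0.2651 in.
Total length L = 14.5 in; A_we = 0.2651 × 14.5 = 3.844 in².
F_nw = 0.6 F_EXX = 0.6 × 70 = 42 ksi.
φR_n = 0.75 × 42 × 3.844 = 121.1 kip.

φR_n ≈ 121 kip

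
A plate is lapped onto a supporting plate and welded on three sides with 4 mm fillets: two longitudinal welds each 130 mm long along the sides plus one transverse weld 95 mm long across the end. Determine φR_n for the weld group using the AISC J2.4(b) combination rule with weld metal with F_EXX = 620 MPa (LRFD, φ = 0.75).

t_e = 0.707 × 4 = 2.828 mm.
R_nwl = 0.6 × 620 × 2.828 × 260 × 10⁻³ = 273.5 kN (longitudinal, 2 welds).
R_nwt = 0.6 × 620 × 2.828 × 95 × 10⁻³ = 99.94 kN (transverse, base value).
(i) R_nwl + R_nwt = 373.5 kN; (ii) 0.85 R_nwl + 1.5 R_nwt = 382.4 kN.
R_n = max = 382.4 kN [governs: (ii)]; φR_n = 286.8 kN.

φR_n ≈ 287 kN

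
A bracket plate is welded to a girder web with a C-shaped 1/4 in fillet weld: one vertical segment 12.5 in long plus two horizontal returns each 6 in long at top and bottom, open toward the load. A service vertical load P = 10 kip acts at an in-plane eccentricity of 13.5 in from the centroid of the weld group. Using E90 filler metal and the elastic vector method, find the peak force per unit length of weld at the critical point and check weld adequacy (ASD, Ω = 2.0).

f_max ≈ 1.71 kip/in; adequate

E90XX → F_EXX = 90 ksi.
Total weld length L_w = 24.5 in. Treat welds as unit-width lines.
Centroid: x̄ = 2×6×3 / 24.5 = 1.469 in from the vertical weld.
Polar moment about centroid: J = I_x + I_y = [12.5³/12 + 2×6×6.25²] + [12.5×1.469² + 2(6³/12 + 6×1.531²)] = 722.6 in³.
Direct shear f_v = P/L_w = 10 / 24.5 = 0.4082 kip/in (vertical).
Torsion M = P·e = 10 × 13.5 = 135 kip·in.
Critical point at (x, y) = (4.531, 6.25) from centroid. f_tx = M·y/J = 1.168 kip/in; f_ty = M·x/J = 0.8464 kip/in.
Resultant f_max = √[f_tx² + (f_v + f_ty)²] = √[1.168² + (0.4082 + 0.8464)²] = 1.714 kip/in.
Capacity per unit length: r_n/Ω = (1/2.0) × 0.6 × 90 × (0.707 × 0.25) = 4.772 kip/in.
1.714 ≤ 4.772 → adequate.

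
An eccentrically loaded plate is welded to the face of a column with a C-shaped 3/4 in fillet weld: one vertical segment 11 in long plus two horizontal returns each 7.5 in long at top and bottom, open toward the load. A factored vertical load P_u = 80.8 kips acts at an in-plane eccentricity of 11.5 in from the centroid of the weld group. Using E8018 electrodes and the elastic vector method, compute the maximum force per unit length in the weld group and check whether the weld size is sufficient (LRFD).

E80XX → F_EXX = 80 ksi.
Total weld length L_w = 26 in. Treat welds as unit-width lines.
Centroid: x̄ = 2×7.5×3.75 / 26 = 2.163 in from the vertical weld.
Polar moment about centroid: J = I_x + I_y = [11³/12 + 2×7.5×5.5²] + [11×2.163² + 2(7.5³/12 + 7.5×1.587²)] = 724.2 in³.
Direct shear f_v = P/L_w = 80.8 / 26 = 3.108 kip/in (vertical).
Torsion M = P·e = 80.8 × 11.5 = 929.2 kip·in.
Critical point at (x, y) = (5.337, 5.5) from centroid. f_tx = M·y/J = 7.057 kip/in; f_ty = M·x/J = 6.847 kip/in.
Resultant f_max = √[f_tx² + (f_v + f_ty)²] = √[7.057² + (3.108 + 6.847)²] = 12.2 kip/in.
Capacity per unit length: φr_n = 0.75 × 0.6 × 80 × (0.707 × 0.75) = 19.09 kip/in.
12.2 ≤ 19.09 → adequate.

f_max ≈ 12.2 kip/in; adequate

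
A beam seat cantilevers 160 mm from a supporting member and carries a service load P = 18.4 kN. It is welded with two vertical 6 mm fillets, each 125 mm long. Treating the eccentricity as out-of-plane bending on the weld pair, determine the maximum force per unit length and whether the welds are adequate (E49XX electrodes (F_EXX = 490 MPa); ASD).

f_max ≈ 570 N/mm; adequate

L_w = 2 × 125 = 250 mm; section modulus (unit throat) S = 2 × L²/6 = 5208 mm².
Direct shear f_v = P/L_w = 18.4×10³/250 = 73.6 N/mm.
Moment M = P × e = 18.4×10³ × 160 = 2944000 N·mm; bending f_b = M/S = 565.2 N/mm.
f_max = √(f_v² + f_b²) = √(73.6² + 565.2²) = 570 N/mm.
r_n/Ω = (1/2.0) × 0.6 × 490 × (0.707 × 6) = 623.6 N/mm → adequate.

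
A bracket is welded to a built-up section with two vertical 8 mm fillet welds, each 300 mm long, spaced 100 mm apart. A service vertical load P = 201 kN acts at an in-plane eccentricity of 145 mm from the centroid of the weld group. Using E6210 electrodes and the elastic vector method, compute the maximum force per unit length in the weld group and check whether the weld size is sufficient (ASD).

E62XX → F_EXX = 620 MPa.
Total weld length L_w = 600 mm. Treat welds as unit-width lines.
Polar moment about centroid: J = 2[d³/12 + d(b/2)²] = 2[300³/12 + 300×50²] = 6000000 mm³.
Direct shear f_v = P/L_w = 201×10³ / 600 = 335 N/mm (vertical).
Torsion M = P·e = 201×10³ × 145 = 29145000 N·mm.
Critical point at (x, y) = (50, 150) from centroid. f_tx = M·y/J = 728.6 N/mm; f_ty = M·x/J = 242.9 N/mm.
Resultant f_max = √[f_tx² + (f_v + f_ty)²] = √[728.6² + (335 + 242.9)²] = 930 N/mm.
Capacity per unit length: r_n/Ω = (1/2.0) × 0.6 × 620 × (0.707 × 8) = 1052 N/mm.
930 ≤ 1052 → adequate.

f_max ≈ 930 N/mm; adequate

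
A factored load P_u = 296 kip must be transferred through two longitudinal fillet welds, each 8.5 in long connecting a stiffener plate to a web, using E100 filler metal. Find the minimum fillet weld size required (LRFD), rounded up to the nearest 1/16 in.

w = 9/16 in

E100XX → F_EXX = 100 ksi.
Total weld length L = 17 in.
Required throat t_e = P_u / (φ × 0.6 F_EXX × L) = 296 / (0.75 × 0.6 × 100 × 17) = 0.3869 in.
Required leg w = t_e / 0.707 = 0.5473 in → use 9/16 in.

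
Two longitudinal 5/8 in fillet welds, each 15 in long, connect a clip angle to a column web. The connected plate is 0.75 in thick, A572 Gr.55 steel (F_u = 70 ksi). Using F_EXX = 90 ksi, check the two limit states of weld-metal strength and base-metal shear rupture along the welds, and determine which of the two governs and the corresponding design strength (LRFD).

φR_n ≈ 537 kip (weld metal governs)

t_e = 0.707 × 0.625 = 0.4419 in; L = 30 in.
Weld metal: φR_n = 0.75 × 0.6 × 90 × 0.4419 × 30 = 536.9 kip.
Base metal (shear rupture): φR_n = 0.75 × 0.6 × 70 × 0.75 × 30 = 708.8 kip.
Governing: weld metal.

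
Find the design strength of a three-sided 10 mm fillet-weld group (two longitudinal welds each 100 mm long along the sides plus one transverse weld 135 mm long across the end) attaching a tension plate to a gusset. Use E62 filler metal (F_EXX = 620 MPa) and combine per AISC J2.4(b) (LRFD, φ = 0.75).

t_e = 0.707 × 10 = 7.07 mm.
R_nwl = 0.6 × 620 × 7.07 × 200 × 10⁻³ = 526 kN (longitudinal, 2 welds).
R_nwt = 0.6 × 620 × 7.07 × 135 × 10⁻³ = 355.1 kN (transverse, base value).
(i) R_nwl + R_nwt = 881.1 kN; (ii) 0.85 R_nwl + 1.5 R_nwt = 979.7 kN.
R_n = max = 979.7 kN [governs: (ii)]; φR_n = 734.8 kN.

φR_n ≈ 735 kN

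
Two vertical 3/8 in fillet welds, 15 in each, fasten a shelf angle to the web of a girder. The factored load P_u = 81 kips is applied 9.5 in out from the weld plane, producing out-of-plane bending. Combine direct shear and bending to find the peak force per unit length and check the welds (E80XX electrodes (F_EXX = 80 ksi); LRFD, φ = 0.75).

f_max ≈ 10.6 kip/in; NOT adequate

L_w = 2 × 15 = 30 in; section modulus (unit throat) S = 2 × L²/6 = 75 in².
Direct shear f_v = P/L_w = 81/30 = 2.7 kip/in.
Moment M = P × e = 81 × 9.5 = 769.5 kip·in; bending f_b = M/S = 10.26 kip/in.
f_max = √(f_v² + f_b²) = √(2.7² + 10.26²) = 10.61 kip/in.
φr_n = 0.75 × 0.6 × 80 × (0.707 × 0.375) = 9.544 kip/in → NOT adequate.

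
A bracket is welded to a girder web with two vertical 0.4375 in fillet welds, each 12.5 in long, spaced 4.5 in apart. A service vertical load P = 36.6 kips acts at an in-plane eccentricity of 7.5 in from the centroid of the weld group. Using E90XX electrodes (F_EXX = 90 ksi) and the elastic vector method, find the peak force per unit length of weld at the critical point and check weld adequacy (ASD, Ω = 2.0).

Total weld length L_w = 25 in. Treat welds as unit-width lines.
Polar moment about centroid: J = 2[d³/12 + d(b/2)²] = 2[12.5³/12 + 12.5×2.25²] = 452.1 in³.
Direct shear f_v = P/L_w = 36.6 / 25 = 1.464 kip/in (vertical).
Torsion M = P·e = 36.6 × 7.5 = 274.5 kip·in.
Critical point at (x, y) = (2.25, 6.25) from centroid. f_tx = M·y/J = 3.795 kip/in; f_ty = M·x/J = 1.366 kip/in.
Resultant f_max = √[f_tx² + (f_v + f_ty)²] = √[3.795² + (1.464 + 1.366)²] = 4.734 kip/in.
Capacity per unit length: r_n/Ω = (1/2.0) × 0.6 × 90 × (0.707 × 0.4375) = 8.351 kip/in.
4.734 ≤ 8.351 → adequate.

f_max ≈ 4.73 kip/in; adequate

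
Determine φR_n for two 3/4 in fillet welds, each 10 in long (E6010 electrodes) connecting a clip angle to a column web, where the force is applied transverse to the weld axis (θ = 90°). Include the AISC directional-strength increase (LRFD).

φR_n ≈ 430 kip

E60XX → F_EXX = 60 ksi.
t_e = 0.707 × 0.75 = 0.5302 in; A_we = 0.5302 × 20 = 10.61 in².
Directional factor: 1.0 + 0.5 sin^1.5(90°) = 1.5.
F_nw = 0.6 × 60 × 1.5 = 54 ksi.
φR_n = 0.75 × 54 × 10.61 = 429.5 kip.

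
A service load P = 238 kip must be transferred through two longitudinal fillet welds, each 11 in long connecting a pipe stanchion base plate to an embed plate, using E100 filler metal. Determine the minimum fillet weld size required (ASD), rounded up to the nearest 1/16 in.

E100XX → F_EXX = 100 ksi.
Total weld length L = 22 in.
Required throat t_e = P × Ω / (0.6 F_EXX × L) = 238 × 2.0 / (0.6 × 100 × 22) = 0.3606 in.
Required leg w = t_e / 0.707 = 0.5101 in → use 9/16 in.

w = 9/16 in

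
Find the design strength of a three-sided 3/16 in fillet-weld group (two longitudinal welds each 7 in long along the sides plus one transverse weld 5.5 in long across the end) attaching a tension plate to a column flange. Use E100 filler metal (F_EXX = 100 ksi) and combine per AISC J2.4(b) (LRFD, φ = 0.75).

φR_n ≈ 120 kips

t_e = 0.707 × 0.1875 = 0.1326 in.
R_nwl = 0.6 × 100 × 0.1326 × 14 = 111.4 kips (longitudinal, 2 welds).
R_nwt = 0.6 × 100 × 0.1326 × 5.5 = 43.75 kips (transverse, base value).
(i) R_nwl + R_nwt = 155.1 kips; (ii) 0.85 R_nwl + 1.5 R_nwt = 160.3 kips.
R_n = max = 160.3 kips [governs: (ii)]; φR_n = 120.2 kips.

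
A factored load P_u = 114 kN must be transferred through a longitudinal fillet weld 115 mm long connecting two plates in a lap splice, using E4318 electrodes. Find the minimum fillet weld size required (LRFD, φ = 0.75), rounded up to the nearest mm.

w = 8 mm

E43XX → F_EXX = 430 MPa.
Total weld length L = 115 mm.
Required throat t_e = P_u / (φ × 0.6 F_EXX × L) = 114 / (0.75 × 0.6 × 430 × 115 × 10⁻³) = 5.123 mm.
Required leg w = t_e / 0.707 = 7.246 mm → use 8 mm.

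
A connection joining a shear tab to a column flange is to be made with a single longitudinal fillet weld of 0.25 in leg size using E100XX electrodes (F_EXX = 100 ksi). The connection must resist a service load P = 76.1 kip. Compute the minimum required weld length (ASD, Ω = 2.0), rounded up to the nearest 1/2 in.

L = 14.5 in

Throat t_e = 0.707 × 0.25 = 0.1767 in.
r_n/Ω = (0.6 × 100 × 0.1767) / 2.0 = 5.302 kip/in.
L_req = P / (r_n/Ω) = 76.1 / 5.302 = 14.35 in total.
Round up → use L = 14.5 in.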